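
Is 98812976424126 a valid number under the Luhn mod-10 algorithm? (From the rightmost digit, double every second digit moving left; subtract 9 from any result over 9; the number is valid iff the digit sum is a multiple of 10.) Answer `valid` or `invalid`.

From the right, keep odd positions and double even positions (subtract 9 from any doubled value over 9):
  doubled (positions 2,4,...): 4 8 8 5 4 7 9 → sum 45
  kept (positions 1,3,...): 6 1 2 6 9 1 8 → sum 33
Total = 78.
78 mod 10 = 8, so the number is invalid.

invalid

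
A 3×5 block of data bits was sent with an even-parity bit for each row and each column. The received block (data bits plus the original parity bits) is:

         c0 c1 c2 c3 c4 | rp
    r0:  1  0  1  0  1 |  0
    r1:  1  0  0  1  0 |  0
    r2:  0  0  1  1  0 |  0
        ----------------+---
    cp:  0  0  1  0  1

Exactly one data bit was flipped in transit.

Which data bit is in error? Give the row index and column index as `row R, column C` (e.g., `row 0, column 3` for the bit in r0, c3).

Recompute each row's even parity and compare to rp:
  r0: data parity 1, sent rp 0 → mismatch
  r1: data parity 0, sent rp 0 → ok
  r2: data parity 0, sent rp 0 → ok
Recompute each column's even parity and compare to cp:
  c0: data parity 0, sent cp 0 → ok
  c1: data parity 0, sent cp 0 → ok
  c2: data parity 0, sent cp 1 → mismatch
  c3: data parity 0, sent cp 0 → ok
  c4: data parity 1, sent cp 1 → ok
Exactly one row (r0) and one column (c2) fail → the flipped bit is at their intersection.

row 0, column 2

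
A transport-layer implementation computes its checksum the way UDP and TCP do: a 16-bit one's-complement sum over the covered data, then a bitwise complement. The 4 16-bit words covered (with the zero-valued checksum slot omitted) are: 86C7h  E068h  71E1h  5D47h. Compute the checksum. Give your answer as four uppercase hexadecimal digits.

C9A6

One's-complement addition (fold any carry out of bit 15 back into bit 0):
  0x86C7 + 0xE068 = 0x1672F → wrap carry → 0x6730
  0x6730 + 0x71E1 = 0x0D911
  0xD911 + 0x5D47 = 0x13658 → wrap carry → 0x3659
One's-complement sum = 0x3659.
Checksum = ~0x3659 & 0xFFFF = 0xC9A6.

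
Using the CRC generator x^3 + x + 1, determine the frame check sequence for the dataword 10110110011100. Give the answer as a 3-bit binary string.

110

Append 3 zeros: 10110110011100000. Divide by 1011 (XOR where the leading bit is 1):
  pos 0: 1011 XOR 1011 = 0000
  pos 5: 1100 XOR 1011 = 0111
  pos 6: 1111 XOR 1011 = 0100
  pos 7: 1001 XOR 1011 = 0010
  pos 9: 1010 XOR 1011 = 0001
  pos 12: 1000 XOR 1011 = 0011
Remainder (last 3 bits) = 110. This is the CRC / FCS.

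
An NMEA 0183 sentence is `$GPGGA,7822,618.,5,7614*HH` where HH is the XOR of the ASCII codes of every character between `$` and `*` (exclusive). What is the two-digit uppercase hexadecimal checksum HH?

XOR the ASCII codes of the payload characters:
  'G' = 0x47 → acc = 0x47
  'P' = 0x50 → acc = 0x17
  'G' = 0x47 → acc = 0x50
  'G' = 0x47 → acc = 0x17
  'A' = 0x41 → acc = 0x56
  ',' = 0x2C → acc = 0x7A
  '7' = 0x37 → acc = 0x4D
  '8' = 0x38 → acc = 0x75
  '2' = 0x32 → acc = 0x47
  '2' = 0x32 → acc = 0x75
  ',' = 0x2C → acc = 0x59
  '6' = 0x36 → acc = 0x6F
  '1' = 0x31 → acc = 0x5E
  '8' = 0x38 → acc = 0x66
  '.' = 0x2E → acc = 0x48
  ',' = 0x2C → acc = 0x64
  '5' = 0x35 → acc = 0x51
  ',' = 0x2C → acc = 0x7D
  '7' = 0x37 → acc = 0x4A
  '6' = 0x36 → acc = 0x7C
  '1' = 0x31 → acc = 0x4D
  '4' = 0x34 → acc = 0x79
Checksum = 0x79.

79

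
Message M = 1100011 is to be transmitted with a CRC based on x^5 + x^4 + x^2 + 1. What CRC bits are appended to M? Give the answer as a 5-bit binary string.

00011

Append 5 zeros: 110001100000. Divide by 110101 (XOR where the leading bit is 1):
  pos 0: 110001 XOR 110101 = 000100
  pos 3: 100100 XOR 110101 = 010001
  pos 4: 100010 XOR 110101 = 010111
  pos 5: 101110 XOR 110101 = 011011
  pos 6: 110110 XOR 110101 = 000011
Remainder (last 5 bits) = 00011. This is the CRC / FCS.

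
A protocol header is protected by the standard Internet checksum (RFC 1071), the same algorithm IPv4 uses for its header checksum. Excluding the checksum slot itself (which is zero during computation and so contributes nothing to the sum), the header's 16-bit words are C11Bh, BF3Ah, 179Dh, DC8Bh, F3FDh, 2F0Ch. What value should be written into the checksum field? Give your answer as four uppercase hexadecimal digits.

6876

One's-complement addition (fold any carry out of bit 15 back into bit 0):
  0xC11B + 0xBF3A = 0x18055 → wrap carry → 0x8056
  0x8056 + 0x179D = 0x097F3
  0x97F3 + 0xDC8B = 0x1747E → wrap carry → 0x747F
  0x747F + 0xF3FD = 0x1687C → wrap carry → 0x687D
  0x687D + 0x2F0C = 0x09789
One's-complement sum = 0x9789.
Checksum = ~0x9789 & 0xFFFF = 0x6876.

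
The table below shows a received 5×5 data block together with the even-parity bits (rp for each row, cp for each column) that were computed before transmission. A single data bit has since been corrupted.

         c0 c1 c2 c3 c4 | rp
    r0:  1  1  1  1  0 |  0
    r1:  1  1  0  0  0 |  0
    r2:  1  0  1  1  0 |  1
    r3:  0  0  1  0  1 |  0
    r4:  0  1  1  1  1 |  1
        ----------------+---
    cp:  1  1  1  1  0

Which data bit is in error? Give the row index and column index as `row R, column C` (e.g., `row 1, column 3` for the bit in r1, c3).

Recompute each row's even parity and compare to rp:
  r0: data parity 0, sent rp 0 → ok
  r1: data parity 0, sent rp 0 → ok
  r2: data parity 1, sent rp 1 → ok
  r3: data parity 0, sent rp 0 → ok
  r4: data parity 0, sent rp 1 → mismatch
Recompute each column's even parity and compare to cp:
  c0: data parity 1, sent cp 1 → ok
  c1: data parity 1, sent cp 1 → ok
  c2: data parity 0, sent cp 1 → mismatch
  c3: data parity 1, sent cp 1 → ok
  c4: data parity 0, sent cp 0 → ok
Exactly one row (r4) and one column (c2) fail → the flipped bit is at their intersection.

row 4, column 2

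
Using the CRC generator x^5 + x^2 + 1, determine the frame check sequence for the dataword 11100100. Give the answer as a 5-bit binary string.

Append 5 zeros: 1110010000000. Divide by 100101 (XOR where the leading bit is 1):
  pos 0: 111001 XOR 100101 = 011100
  pos 1: 111000 XOR 100101 = 011101
  pos 2: 111010 XOR 100101 = 011111
  pos 3: 111110 XOR 100101 = 011011
  pos 4: 110110 XOR 100101 = 010011
  pos 5: 100110 XOR 100101 = 000011
Remainder (last 5 bits) = 01100. This is the CRC / FCS.

01100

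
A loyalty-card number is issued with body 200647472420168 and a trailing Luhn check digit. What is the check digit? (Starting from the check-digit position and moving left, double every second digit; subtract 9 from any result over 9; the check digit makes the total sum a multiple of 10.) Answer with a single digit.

3

Partial digits right→left: 8 6 1 0 2 4 2 7 4 7 4 6 0 0 2
Double every second digit counting from the check-digit position (so the 1st, 3rd, 5th, ... of the partial from the right).
  doubled (with −9 where >9): 7 2 4 4 8 8 0 4 → sum 37
  kept as-is: 6 0 4 7 7 6 0 → sum 30
Total = 37 + 30 = 67.
Check digit = (10 − (67 mod 10)) mod 10 = 3.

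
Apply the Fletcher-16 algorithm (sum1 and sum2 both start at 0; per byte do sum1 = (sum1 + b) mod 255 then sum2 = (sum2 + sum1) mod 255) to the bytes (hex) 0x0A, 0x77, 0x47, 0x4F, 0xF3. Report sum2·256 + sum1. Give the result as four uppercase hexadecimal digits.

Running sums (mod 255):
  after byte 0 (0x0A): sum1=10, sum2=10
  after byte 1 (0x77): sum1=129, sum2=139
  after byte 2 (0x47): sum1=200, sum2=84
  after byte 3 (0x4F): sum1=24, sum2=108
  after byte 4 (0xF3): sum1=12, sum2=120
Checksum = sum2·256 + sum1 = 120·256 + 12 = 30732 = 0x780C.

780C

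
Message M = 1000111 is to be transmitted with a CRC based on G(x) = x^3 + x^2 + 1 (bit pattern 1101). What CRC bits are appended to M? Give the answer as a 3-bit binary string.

101

Append 3 zeros: 1000111000. Divide by 1101 (XOR where the leading bit is 1):
  pos 0: 1000 XOR 1101 = 0101
  pos 1: 1011 XOR 1101 = 0110
  pos 2: 1101 XOR 1101 = 0000
  pos 6: 1000 XOR 1101 = 0101
Remainder (last 3 bits) = 101. This is the CRC / FCS.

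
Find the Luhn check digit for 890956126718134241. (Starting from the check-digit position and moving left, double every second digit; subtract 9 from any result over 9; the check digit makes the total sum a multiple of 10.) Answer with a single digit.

Partial digits right→left: 1 4 2 4 3 1 8 1 7 6 2 1 6 5 9 0 9 8
Double every second digit counting from the check-digit position (so the 1st, 3rd, 5th, ... of the partial from the right).
  doubled (with −9 where >9): 2 4 6 7 5 4 3 9 9 → sum 49
  kept as-is: 4 4 1 1 6 1 5 0 8 → sum 30
Total = 49 + 30 = 79.
Check digit = (10 − (79 mod 10)) mod 10 = 1.

1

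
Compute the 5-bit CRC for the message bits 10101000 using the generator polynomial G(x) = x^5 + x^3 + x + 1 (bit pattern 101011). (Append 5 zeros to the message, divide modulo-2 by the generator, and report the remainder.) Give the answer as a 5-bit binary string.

Append 5 zeros: 1010100000000. Divide by 101011 (XOR where the leading bit is 1):
  pos 0: 101010 XOR 101011 = 000001
  pos 5: 100000 XOR 101011 = 001011
  pos 7: 101100 XOR 101011 = 000111
Remainder (last 5 bits) = 00111. This is the CRC / FCS.

00111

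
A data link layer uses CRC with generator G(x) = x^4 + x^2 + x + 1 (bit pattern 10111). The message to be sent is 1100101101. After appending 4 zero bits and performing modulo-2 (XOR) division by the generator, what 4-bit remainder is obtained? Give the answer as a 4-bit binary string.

Append 4 zeros: 11001011010000. Divide by 10111 (XOR where the leading bit is 1):
  pos 0: 11001 XOR 10111 = 01110
  pos 1: 11100 XOR 10111 = 01011
  pos 2: 10111 XOR 10111 = 00000
  pos 7: 10100 XOR 10111 = 00011
Remainder (last 4 bits) = 1100. This is the CRC / FCS.

1100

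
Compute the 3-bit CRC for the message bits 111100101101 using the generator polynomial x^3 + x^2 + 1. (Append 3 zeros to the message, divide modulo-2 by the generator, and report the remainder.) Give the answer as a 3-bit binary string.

001

Append 3 zeros: 111100101101000. Divide by 1101 (XOR where the leading bit is 1):
  pos 0: 1111 XOR 1101 = 0010
  pos 2: 1000 XOR 1101 = 0101
  pos 3: 1011 XOR 1101 = 0110
  pos 4: 1100 XOR 1101 = 0001
  pos 7: 1110 XOR 1101 = 0011
  pos 9: 1110 XOR 1101 = 0011
  pos 11: 1100 XOR 1101 = 0001
Remainder (last 3 bits) = 001. This is the CRC / FCS.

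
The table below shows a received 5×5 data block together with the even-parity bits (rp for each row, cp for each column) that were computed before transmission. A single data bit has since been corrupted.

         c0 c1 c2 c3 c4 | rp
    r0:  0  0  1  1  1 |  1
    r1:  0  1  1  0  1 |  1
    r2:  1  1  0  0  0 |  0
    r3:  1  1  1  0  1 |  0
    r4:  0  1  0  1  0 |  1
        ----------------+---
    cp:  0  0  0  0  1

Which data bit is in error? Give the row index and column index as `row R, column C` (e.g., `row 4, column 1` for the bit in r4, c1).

row 4, column 2

Recompute each row's even parity and compare to rp:
  r0: data parity 1, sent rp 1 → ok
  r1: data parity 1, sent rp 1 → ok
  r2: data parity 0, sent rp 0 → ok
  r3: data parity 0, sent rp 0 → ok
  r4: data parity 0, sent rp 1 → mismatch
Recompute each column's even parity and compare to cp:
  c0: data parity 0, sent cp 0 → ok
  c1: data parity 0, sent cp 0 → ok
  c2: data parity 1, sent cp 0 → mismatch
  c3: data parity 0, sent cp 0 → ok
  c4: data parity 1, sent cp 1 → ok
Exactly one row (r4) and one column (c2) fail → the flipped bit is at their intersection.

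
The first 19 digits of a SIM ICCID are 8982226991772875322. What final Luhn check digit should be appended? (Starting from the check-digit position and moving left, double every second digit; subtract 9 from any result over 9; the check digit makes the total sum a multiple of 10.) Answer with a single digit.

1

Partial digits right→left: 2 2 3 5 7 8 2 7 7 1 9 9 6 2 2 2 8 9 8
Double every second digit counting from the check-digit position (so the 1st, 3rd, 5th, ... of the partial from the right).
  doubled (with −9 where >9): 4 6 5 4 5 9 3 4 7 7 → sum 54
  kept as-is: 2 5 8 7 1 9 2 2 9 → sum 45
Total = 54 + 45 = 99.
Check digit = (10 − (99 mod 10)) mod 10 = 1.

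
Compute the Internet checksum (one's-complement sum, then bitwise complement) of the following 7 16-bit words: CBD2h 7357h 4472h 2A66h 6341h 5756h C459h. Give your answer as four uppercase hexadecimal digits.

D30B

One's-complement addition (fold any carry out of bit 15 back into bit 0):
  0xCBD2 + 0x7357 = 0x13F29 → wrap carry → 0x3F2A
  0x3F2A + 0x4472 = 0x0839C
  0x839C + 0x2A66 = 0x0AE02
  0xAE02 + 0x6341 = 0x11143 → wrap carry → 0x1144
  0x1144 + 0x5756 = 0x0689A
  0x689A + 0xC459 = 0x12CF3 → wrap carry → 0x2CF4
One's-complement sum = 0x2CF4.
Checksum = ~0x2CF4 & 0xFFFF = 0xD30B.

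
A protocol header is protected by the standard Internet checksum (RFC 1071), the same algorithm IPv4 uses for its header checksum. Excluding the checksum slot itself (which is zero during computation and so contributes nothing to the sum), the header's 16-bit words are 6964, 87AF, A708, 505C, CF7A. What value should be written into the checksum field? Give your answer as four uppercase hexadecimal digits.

480C

One's-complement addition (fold any carry out of bit 15 back into bit 0):
  0x6964 + 0x87AF = 0x0F113
  0xF113 + 0xA708 = 0x1981B → wrap carry → 0x981C
  0x981C + 0x505C = 0x0E878
  0xE878 + 0xCF7A = 0x1B7F2 → wrap carry → 0xB7F3
One's-complement sum = 0xB7F3.
Checksum = ~0xB7F3 & 0xFFFF = 0x480C.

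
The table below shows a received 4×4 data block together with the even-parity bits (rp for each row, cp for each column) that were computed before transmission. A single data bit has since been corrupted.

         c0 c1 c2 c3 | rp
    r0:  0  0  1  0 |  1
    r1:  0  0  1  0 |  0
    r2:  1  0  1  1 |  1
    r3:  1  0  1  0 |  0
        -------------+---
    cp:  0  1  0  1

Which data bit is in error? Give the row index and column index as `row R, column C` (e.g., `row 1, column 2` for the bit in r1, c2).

Recompute each row's even parity and compare to rp:
  r0: data parity 1, sent rp 1 → ok
  r1: data parity 1, sent rp 0 → mismatch
  r2: data parity 1, sent rp 1 → ok
  r3: data parity 0, sent rp 0 → ok
Recompute each column's even parity and compare to cp:
  c0: data parity 0, sent cp 0 → ok
  c1: data parity 0, sent cp 1 → mismatch
  c2: data parity 0, sent cp 0 → ok
  c3: data parity 1, sent cp 1 → ok
Exactly one row (r1) and one column (c1) fail → the flipped bit is at their intersection.

row 1, column 1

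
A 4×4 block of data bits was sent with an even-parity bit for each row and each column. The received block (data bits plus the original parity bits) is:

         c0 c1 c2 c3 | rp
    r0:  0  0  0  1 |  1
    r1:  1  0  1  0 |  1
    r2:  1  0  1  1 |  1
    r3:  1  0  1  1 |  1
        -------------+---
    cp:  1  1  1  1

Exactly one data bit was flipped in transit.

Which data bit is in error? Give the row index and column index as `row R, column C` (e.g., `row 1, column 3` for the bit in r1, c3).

row 1, column 1

Recompute each row's even parity and compare to rp:
  r0: data parity 1, sent rp 1 → ok
  r1: data parity 0, sent rp 1 → mismatch
  r2: data parity 1, sent rp 1 → ok
  r3: data parity 1, sent rp 1 → ok
Recompute each column's even parity and compare to cp:
  c0: data parity 1, sent cp 1 → ok
  c1: data parity 0, sent cp 1 → mismatch
  c2: data parity 1, sent cp 1 → ok
  c3: data parity 1, sent cp 1 → ok
Exactly one row (r1) and one column (c1) fail → the flipped bit is at their intersection.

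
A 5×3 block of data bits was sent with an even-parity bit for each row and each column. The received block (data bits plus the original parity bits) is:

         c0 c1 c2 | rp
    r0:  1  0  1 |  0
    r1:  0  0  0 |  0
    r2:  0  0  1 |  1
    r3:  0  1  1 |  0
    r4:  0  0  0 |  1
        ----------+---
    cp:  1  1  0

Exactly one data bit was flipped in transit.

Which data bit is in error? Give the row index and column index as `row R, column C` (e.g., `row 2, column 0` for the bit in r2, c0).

Recompute each row's even parity and compare to rp:
  r0: data parity 0, sent rp 0 → ok
  r1: data parity 0, sent rp 0 → ok
  r2: data parity 1, sent rp 1 → ok
  r3: data parity 0, sent rp 0 → ok
  r4: data parity 0, sent rp 1 → mismatch
Recompute each column's even parity and compare to cp:
  c0: data parity 1, sent cp 1 → ok
  c1: data parity 1, sent cp 1 → ok
  c2: data parity 1, sent cp 0 → mismatch
Exactly one row (r4) and one column (c2) fail → the flipped bit is at their intersection.

row 4, column 2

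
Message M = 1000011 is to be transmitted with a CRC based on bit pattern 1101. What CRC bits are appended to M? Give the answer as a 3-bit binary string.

110

Append 3 zeros: 1000011000. Divide by 1101 (XOR where the leading bit is 1):
  pos 0: 1000 XOR 1101 = 0101
  pos 1: 1010 XOR 1101 = 0111
  pos 2: 1111 XOR 1101 = 0010
  pos 4: 1010 XOR 1101 = 0111
  pos 5: 1110 XOR 1101 = 0011
Remainder (last 3 bits) = 110. This is the CRC / FCS.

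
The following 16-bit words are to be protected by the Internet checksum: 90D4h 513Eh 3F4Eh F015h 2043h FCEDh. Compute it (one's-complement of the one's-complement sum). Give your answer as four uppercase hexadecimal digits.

One's-complement addition (fold any carry out of bit 15 back into bit 0):
  0x90D4 + 0x513E = 0x0E212
  0xE212 + 0x3F4E = 0x12160 → wrap carry → 0x2161
  0x2161 + 0xF015 = 0x11176 → wrap carry → 0x1177
  0x1177 + 0x2043 = 0x031BA
  0x31BA + 0xFCED = 0x12EA7 → wrap carry → 0x2EA8
One's-complement sum = 0x2EA8.
Checksum = ~0x2EA8 & 0xFFFF = 0xD157.

D157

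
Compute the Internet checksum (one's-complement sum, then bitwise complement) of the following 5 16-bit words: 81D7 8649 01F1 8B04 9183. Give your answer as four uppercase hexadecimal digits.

D965

One's-complement addition (fold any carry out of bit 15 back into bit 0):
  0x81D7 + 0x8649 = 0x10820 → wrap carry → 0x0821
  0x0821 + 0x01F1 = 0x00A12
  0x0A12 + 0x8B04 = 0x09516
  0x9516 + 0x9183 = 0x12699 → wrap carry → 0x269A
One's-complement sum = 0x269A.
Checksum = ~0x269A & 0xFFFF = 0xD965.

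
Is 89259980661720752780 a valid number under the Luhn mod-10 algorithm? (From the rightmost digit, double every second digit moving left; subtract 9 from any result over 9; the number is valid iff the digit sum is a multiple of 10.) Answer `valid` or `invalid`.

valid

From the right, keep odd positions and double even positions (subtract 9 from any doubled value over 9):
  doubled (positions 2,4,...): 7 4 5 4 2 3 7 9 4 7 → sum 52
  kept (positions 1,3,...): 0 7 5 0 7 6 0 9 5 9 → sum 48
Total = 100.
100 mod 10 = 0, so the number is valid.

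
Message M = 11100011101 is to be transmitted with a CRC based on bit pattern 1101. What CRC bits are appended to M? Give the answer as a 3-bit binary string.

011

Append 3 zeros: 11100011101000. Divide by 1101 (XOR where the leading bit is 1):
  pos 0: 1110 XOR 1101 = 0011
  pos 2: 1100 XOR 1101 = 0001
  pos 5: 1111 XOR 1101 = 0010
  pos 7: 1001 XOR 1101 = 0100
  pos 8: 1000 XOR 1101 = 0101
  pos 9: 1010 XOR 1101 = 0111
  pos 10: 1110 XOR 1101 = 0011
Remainder (last 3 bits) = 011. This is the CRC / FCS.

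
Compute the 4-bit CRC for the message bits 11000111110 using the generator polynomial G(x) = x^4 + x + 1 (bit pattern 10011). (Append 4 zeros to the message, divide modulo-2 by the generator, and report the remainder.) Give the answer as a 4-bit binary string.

1010

Append 4 zeros: 110001111100000. Divide by 10011 (XOR where the leading bit is 1):
  pos 0: 11000 XOR 10011 = 01011
  pos 1: 10111 XOR 10011 = 00100
  pos 3: 10011 XOR 10011 = 00000
  pos 8: 11000 XOR 10011 = 01011
  pos 9: 10110 XOR 10011 = 00101
Remainder (last 4 bits) = 1010. This is the CRC / FCS.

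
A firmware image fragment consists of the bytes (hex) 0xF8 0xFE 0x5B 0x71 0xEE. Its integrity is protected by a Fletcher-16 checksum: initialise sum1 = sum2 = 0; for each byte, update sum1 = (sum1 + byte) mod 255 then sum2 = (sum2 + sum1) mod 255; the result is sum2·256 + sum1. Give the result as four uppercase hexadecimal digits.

Running sums (mod 255):
  after byte 0 (0xF8): sum1=248, sum2=248
  after byte 1 (0xFE): sum1=247, sum2=240
  after byte 2 (0x5B): sum1=83, sum2=68
  after byte 3 (0x71): sum1=196, sum2=9
  after byte 4 (0xEE): sum1=179, sum2=188
Checksum = sum2·256 + sum1 = 188·256 + 179 = 48307 = 0xBCB3.

BCB3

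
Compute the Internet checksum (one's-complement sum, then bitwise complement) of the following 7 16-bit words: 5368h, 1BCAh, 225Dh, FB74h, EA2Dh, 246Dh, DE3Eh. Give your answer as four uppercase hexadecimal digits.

8621

One's-complement addition (fold any carry out of bit 15 back into bit 0):
  0x5368 + 0x1BCA = 0x06F32
  0x6F32 + 0x225D = 0x0918F
  0x918F + 0xFB74 = 0x18D03 → wrap carry → 0x8D04
  0x8D04 + 0xEA2D = 0x17731 → wrap carry → 0x7732
  0x7732 + 0x246D = 0x09B9F
  0x9B9F + 0xDE3E = 0x179DD → wrap carry → 0x79DE
One's-complement sum = 0x79DE.
Checksum = ~0x79DE & 0xFFFF = 0x8621.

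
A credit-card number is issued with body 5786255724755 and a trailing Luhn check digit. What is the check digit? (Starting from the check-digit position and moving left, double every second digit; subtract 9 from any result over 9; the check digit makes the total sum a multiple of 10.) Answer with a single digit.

Partial digits right→left: 5 5 7 4 2 7 5 5 2 6 8 7 5
Double every second digit counting from the check-digit position (so the 1st, 3rd, 5th, ... of the partial from the right).
  doubled (with −9 where >9): 1 5 4 1 4 7 1 → sum 23
  kept as-is: 5 4 7 5 6 7 → sum 34
Total = 23 + 34 = 57.
Check digit = (10 − (57 mod 10)) mod 10 = 3.

3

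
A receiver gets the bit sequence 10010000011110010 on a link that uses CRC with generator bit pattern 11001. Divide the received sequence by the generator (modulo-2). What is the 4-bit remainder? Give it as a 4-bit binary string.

Modulo-2 division of 10010000011110010 by 11001:
  pos 0: 10010 XOR 11001 = 01011
  pos 1: 10110 XOR 11001 = 01111
  pos 2: 11110 XOR 11001 = 00111
  pos 4: 11100 XOR 11001 = 00101
  pos 6: 10111 XOR 11001 = 01110
  pos 7: 11101 XOR 11001 = 00100
  pos 9: 10010 XOR 11001 = 01011
  pos 10: 10110 XOR 11001 = 01111
  pos 11: 11111 XOR 11001 = 00110
Remainder = 1100 (nonzero — an error is detected).

1100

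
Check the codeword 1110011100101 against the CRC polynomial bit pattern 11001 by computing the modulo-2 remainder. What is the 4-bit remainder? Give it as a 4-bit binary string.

Modulo-2 division of 1110011100101 by 11001:
  pos 0: 11100 XOR 11001 = 00101
  pos 2: 10111 XOR 11001 = 01110
  pos 3: 11101 XOR 11001 = 00100
  pos 5: 10000 XOR 11001 = 01001
  pos 6: 10011 XOR 11001 = 01010
  pos 7: 10100 XOR 11001 = 01101
  pos 8: 11011 XOR 11001 = 00010
Remainder = 0010 (nonzero — an error is detected).

0010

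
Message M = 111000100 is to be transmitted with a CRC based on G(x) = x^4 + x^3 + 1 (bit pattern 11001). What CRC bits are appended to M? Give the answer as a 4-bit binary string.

Append 4 zeros: 1110001000000. Divide by 11001 (XOR where the leading bit is 1):
  pos 0: 11100 XOR 11001 = 00101
  pos 2: 10101 XOR 11001 = 01100
  pos 3: 11000 XOR 11001 = 00001
  pos 7: 10000 XOR 11001 = 01001
  pos 8: 10010 XOR 11001 = 01011
Remainder (last 4 bits) = 1011. This is the CRC / FCS.

1011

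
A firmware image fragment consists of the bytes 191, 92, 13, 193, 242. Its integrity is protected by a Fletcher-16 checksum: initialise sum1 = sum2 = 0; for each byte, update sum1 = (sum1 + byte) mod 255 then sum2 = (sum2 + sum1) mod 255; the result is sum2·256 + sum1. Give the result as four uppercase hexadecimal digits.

CDDD

Running sums (mod 255):
  after byte 0 (191): sum1=191, sum2=191
  after byte 1 (92): sum1=28, sum2=219
  after byte 2 (13): sum1=41, sum2=5
  after byte 3 (193): sum1=234, sum2=239
  after byte 4 (242): sum1=221, sum2=205
Checksum = sum2·256 + sum1 = 205·256 + 221 = 52701 = 0xCDDD.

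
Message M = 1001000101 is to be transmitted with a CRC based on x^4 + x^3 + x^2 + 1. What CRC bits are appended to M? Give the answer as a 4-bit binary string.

Append 4 zeros: 10010001010000. Divide by 11101 (XOR where the leading bit is 1):
  pos 0: 10010 XOR 11101 = 01111
  pos 1: 11110 XOR 11101 = 00011
  pos 4: 11010 XOR 11101 = 00111
  pos 6: 11110 XOR 11101 = 00011
  pos 9: 11000 XOR 11101 = 00101
Remainder (last 4 bits) = 0101. This is the CRC / FCS.

0101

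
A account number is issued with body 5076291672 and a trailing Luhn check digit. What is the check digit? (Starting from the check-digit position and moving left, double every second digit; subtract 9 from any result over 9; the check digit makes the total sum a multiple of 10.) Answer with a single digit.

9

Partial digits right→left: 2 7 6 1 9 2 6 7 0 5
Double every second digit counting from the check-digit position (so the 1st, 3rd, 5th, ... of the partial from the right).
  doubled (with −9 where >9): 4 3 9 3 0 → sum 19
  kept as-is: 7 1 2 7 5 → sum 22
Total = 19 + 22 = 41.
Check digit = (10 − (41 mod 10)) mod 10 = 9.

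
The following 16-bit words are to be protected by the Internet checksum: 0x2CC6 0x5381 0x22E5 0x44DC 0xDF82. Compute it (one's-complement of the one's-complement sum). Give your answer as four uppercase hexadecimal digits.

3874

One's-complement addition (fold any carry out of bit 15 back into bit 0):
  0x2CC6 + 0x5381 = 0x08047
  0x8047 + 0x22E5 = 0x0A32C
  0xA32C + 0x44DC = 0x0E808
  0xE808 + 0xDF82 = 0x1C78A → wrap carry → 0xC78B
One's-complement sum = 0xC78B.
Checksum = ~0xC78B & 0xFFFF = 0x3874.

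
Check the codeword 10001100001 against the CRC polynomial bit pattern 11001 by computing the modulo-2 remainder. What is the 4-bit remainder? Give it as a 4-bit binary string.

Modulo-2 division of 10001100001 by 11001:
  pos 0: 10001 XOR 11001 = 01000
  pos 1: 10001 XOR 11001 = 01000
  pos 2: 10000 XOR 11001 = 01001
  pos 3: 10010 XOR 11001 = 01011
  pos 4: 10110 XOR 11001 = 01111
  pos 5: 11110 XOR 11001 = 00111
Remainder = 1111 (nonzero — an error is detected).

1111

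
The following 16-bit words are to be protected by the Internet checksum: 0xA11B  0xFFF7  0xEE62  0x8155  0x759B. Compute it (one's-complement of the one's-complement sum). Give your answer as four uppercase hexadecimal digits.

One's-complement addition (fold any carry out of bit 15 back into bit 0):
  0xA11B + 0xFFF7 = 0x1A112 → wrap carry → 0xA113
  0xA113 + 0xEE62 = 0x18F75 → wrap carry → 0x8F76
  0x8F76 + 0x8155 = 0x110CB → wrap carry → 0x10CC
  0x10CC + 0x759B = 0x08667
One's-complement sum = 0x8667.
Checksum = ~0x8667 & 0xFFFF = 0x7998.

7998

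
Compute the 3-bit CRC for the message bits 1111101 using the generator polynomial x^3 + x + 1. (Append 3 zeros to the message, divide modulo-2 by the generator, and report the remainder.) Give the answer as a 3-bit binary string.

110

Append 3 zeros: 1111101000. Divide by 1011 (XOR where the leading bit is 1):
  pos 0: 1111 XOR 1011 = 0100
  pos 1: 1001 XOR 1011 = 0010
  pos 3: 1001 XOR 1011 = 0010
  pos 5: 1000 XOR 1011 = 0011
Remainder (last 3 bits) = 110. This is the CRC / FCS.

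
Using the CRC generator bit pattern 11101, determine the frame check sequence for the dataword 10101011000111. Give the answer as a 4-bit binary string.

Append 4 zeros: 101010110001110000. Divide by 11101 (XOR where the leading bit is 1):
  pos 0: 10101 XOR 11101 = 01000
  pos 1: 10000 XOR 11101 = 01101
  pos 2: 11011 XOR 11101 = 00110
  pos 4: 11010 XOR 11101 = 00111
  pos 6: 11100 XOR 11101 = 00001
  pos 10: 11110 XOR 11101 = 00011
  pos 13: 11000 XOR 11101 = 00101
Remainder (last 4 bits) = 0101. This is the CRC / FCS.

0101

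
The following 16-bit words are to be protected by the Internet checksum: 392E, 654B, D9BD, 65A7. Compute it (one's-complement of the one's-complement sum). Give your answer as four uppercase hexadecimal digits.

2221

One's-complement addition (fold any carry out of bit 15 back into bit 0):
  0x392E + 0x654B = 0x09E79
  0x9E79 + 0xD9BD = 0x17836 → wrap carry → 0x7837
  0x7837 + 0x65A7 = 0x0DDDE
One's-complement sum = 0xDDDE.
Checksum = ~0xDDDE & 0xFFFF = 0x2221.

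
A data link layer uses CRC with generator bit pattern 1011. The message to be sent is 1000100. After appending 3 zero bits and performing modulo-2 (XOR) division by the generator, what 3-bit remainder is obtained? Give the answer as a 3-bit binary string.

Append 3 zeros: 1000100000. Divide by 1011 (XOR where the leading bit is 1):
  pos 0: 1000 XOR 1011 = 0011
  pos 2: 1110 XOR 1011 = 0101
  pos 3: 1010 XOR 1011 = 0001
  pos 6: 1000 XOR 1011 = 0011
Remainder (last 3 bits) = 011. This is the CRC / FCS.

011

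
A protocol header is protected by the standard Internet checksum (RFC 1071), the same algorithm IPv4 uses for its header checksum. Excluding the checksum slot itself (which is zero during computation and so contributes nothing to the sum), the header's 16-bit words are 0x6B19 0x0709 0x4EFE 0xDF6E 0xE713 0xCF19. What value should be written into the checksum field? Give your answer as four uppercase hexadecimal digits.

One's-complement addition (fold any carry out of bit 15 back into bit 0):
  0x6B19 + 0x0709 = 0x07222
  0x7222 + 0x4EFE = 0x0C120
  0xC120 + 0xDF6E = 0x1A08E → wrap carry → 0xA08F
  0xA08F + 0xE713 = 0x187A2 → wrap carry → 0x87A3
  0x87A3 + 0xCF19 = 0x156BC → wrap carry → 0x56BD
One's-complement sum = 0x56BD.
Checksum = ~0x56BD & 0xFFFF = 0xA942.

A942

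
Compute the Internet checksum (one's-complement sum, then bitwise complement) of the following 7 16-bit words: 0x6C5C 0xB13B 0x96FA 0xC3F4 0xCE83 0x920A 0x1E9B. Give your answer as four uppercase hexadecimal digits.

084F

One's-complement addition (fold any carry out of bit 15 back into bit 0):
  0x6C5C + 0xB13B = 0x11D97 → wrap carry → 0x1D98
  0x1D98 + 0x96FA = 0x0B492
  0xB492 + 0xC3F4 = 0x17886 → wrap carry → 0x7887
  0x7887 + 0xCE83 = 0x1470A → wrap carry → 0x470B
  0x470B + 0x920A = 0x0D915
  0xD915 + 0x1E9B = 0x0F7B0
One's-complement sum = 0xF7B0.
Checksum = ~0xF7B0 & 0xFFFF = 0x084F.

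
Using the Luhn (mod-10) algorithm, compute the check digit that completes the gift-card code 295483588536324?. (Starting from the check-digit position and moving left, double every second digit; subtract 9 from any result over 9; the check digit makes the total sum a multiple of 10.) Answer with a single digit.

Partial digits right→left: 4 2 3 6 3 5 8 8 5 3 8 4 5 9 2
Double every second digit counting from the check-digit position (so the 1st, 3rd, 5th, ... of the partial from the right).
  doubled (with −9 where >9): 8 6 6 7 1 7 1 4 → sum 40
  kept as-is: 2 6 5 8 3 4 9 → sum 37
Total = 40 + 37 = 77.
Check digit = (10 − (77 mod 10)) mod 10 = 3.

3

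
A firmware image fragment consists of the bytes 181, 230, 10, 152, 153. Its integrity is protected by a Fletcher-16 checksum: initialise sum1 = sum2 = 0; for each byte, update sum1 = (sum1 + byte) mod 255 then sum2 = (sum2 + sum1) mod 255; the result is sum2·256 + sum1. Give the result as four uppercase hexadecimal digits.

Running sums (mod 255):
  after byte 0 (181): sum1=181, sum2=181
  after byte 1 (230): sum1=156, sum2=82
  after byte 2 (10): sum1=166, sum2=248
  after byte 3 (152): sum1=63, sum2=56
  after byte 4 (153): sum1=216, sum2=17
Checksum = sum2·256 + sum1 = 17·256 + 216 = 4568 = 0x11D8.

11D8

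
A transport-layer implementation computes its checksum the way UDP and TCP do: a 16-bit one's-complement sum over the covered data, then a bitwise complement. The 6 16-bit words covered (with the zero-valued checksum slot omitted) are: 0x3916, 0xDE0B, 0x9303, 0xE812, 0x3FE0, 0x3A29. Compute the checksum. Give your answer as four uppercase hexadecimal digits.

One's-complement addition (fold any carry out of bit 15 back into bit 0):
  0x3916 + 0xDE0B = 0x11721 → wrap carry → 0x1722
  0x1722 + 0x9303 = 0x0AA25
  0xAA25 + 0xE812 = 0x19237 → wrap carry → 0x9238
  0x9238 + 0x3FE0 = 0x0D218
  0xD218 + 0x3A29 = 0x10C41 → wrap carry → 0x0C42
One's-complement sum = 0x0C42.
Checksum = ~0x0C42 & 0xFFFF = 0xF3BD.

F3BD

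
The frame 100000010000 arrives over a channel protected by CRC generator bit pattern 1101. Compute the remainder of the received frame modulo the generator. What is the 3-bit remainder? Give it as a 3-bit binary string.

Modulo-2 division of 100000010000 by 1101:
  pos 0: 1000 XOR 1101 = 0101
  pos 1: 1010 XOR 1101 = 0111
  pos 2: 1110 XOR 1101 = 0011
  pos 4: 1101 XOR 1101 = 0000
Remainder = 000 (zero — the frame passes the CRC check).

000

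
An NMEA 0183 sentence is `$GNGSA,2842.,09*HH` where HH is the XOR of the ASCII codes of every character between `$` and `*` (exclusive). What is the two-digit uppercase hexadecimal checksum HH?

77

XOR the ASCII codes of the payload characters:
  'G' = 0x47 → acc = 0x47
  'N' = 0x4E → acc = 0x09
  'G' = 0x47 → acc = 0x4E
  'S' = 0x53 → acc = 0x1D
  'A' = 0x41 → acc = 0x5C
  ',' = 0x2C → acc = 0x70
  '2' = 0x32 → acc = 0x42
  '8' = 0x38 → acc = 0x7A
  '4' = 0x34 → acc = 0x4E
  '2' = 0x32 → acc = 0x7C
  '.' = 0x2E → acc = 0x52
  ',' = 0x2C → acc = 0x7E
  '0' = 0x30 → acc = 0x4E
  '9' = 0x39 → acc = 0x77
Checksum = 0x77.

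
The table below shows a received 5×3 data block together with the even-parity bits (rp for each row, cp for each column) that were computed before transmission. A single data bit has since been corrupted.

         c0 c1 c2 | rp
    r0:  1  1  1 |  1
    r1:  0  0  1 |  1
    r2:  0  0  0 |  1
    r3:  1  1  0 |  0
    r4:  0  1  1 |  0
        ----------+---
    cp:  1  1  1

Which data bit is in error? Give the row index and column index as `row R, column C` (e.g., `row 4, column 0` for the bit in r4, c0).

Recompute each row's even parity and compare to rp:
  r0: data parity 1, sent rp 1 → ok
  r1: data parity 1, sent rp 1 → ok
  r2: data parity 0, sent rp 1 → mismatch
  r3: data parity 0, sent rp 0 → ok
  r4: data parity 0, sent rp 0 → ok
Recompute each column's even parity and compare to cp:
  c0: data parity 0, sent cp 1 → mismatch
  c1: data parity 1, sent cp 1 → ok
  c2: data parity 1, sent cp 1 → ok
Exactly one row (r2) and one column (c0) fail → the flipped bit is at their intersection.

row 2, column 0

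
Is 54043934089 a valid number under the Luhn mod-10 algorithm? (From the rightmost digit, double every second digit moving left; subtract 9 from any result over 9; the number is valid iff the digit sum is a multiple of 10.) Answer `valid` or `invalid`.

valid

From the right, keep odd positions and double even positions (subtract 9 from any doubled value over 9):
  doubled (positions 2,4,...): 7 8 9 8 8 → sum 40
  kept (positions 1,3,...): 9 0 3 3 0 5 → sum 20
Total = 60.
60 mod 10 = 0, so the number is valid.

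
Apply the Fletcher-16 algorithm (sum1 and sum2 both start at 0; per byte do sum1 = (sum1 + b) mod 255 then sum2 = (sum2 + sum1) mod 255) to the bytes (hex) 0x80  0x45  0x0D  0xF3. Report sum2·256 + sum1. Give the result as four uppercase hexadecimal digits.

Running sums (mod 255):
  after byte 0 (0x80): sum1=128, sum2=128
  after byte 1 (0x45): sum1=197, sum2=70
  after byte 2 (0x0D): sum1=210, sum2=25
  after byte 3 (0xF3): sum1=198, sum2=223
Checksum = sum2·256 + sum1 = 223·256 + 198 = 57286 = 0xDFC6.

DFC6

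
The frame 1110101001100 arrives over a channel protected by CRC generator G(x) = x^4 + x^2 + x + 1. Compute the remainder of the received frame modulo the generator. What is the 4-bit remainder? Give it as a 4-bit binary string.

0100

Modulo-2 division of 1110101001100 by 10111:
  pos 0: 11101 XOR 10111 = 01010
  pos 1: 10100 XOR 10111 = 00011
  pos 4: 11100 XOR 10111 = 01011
  pos 5: 10111 XOR 10111 = 00000
Remainder = 0100 (nonzero — an error is detected).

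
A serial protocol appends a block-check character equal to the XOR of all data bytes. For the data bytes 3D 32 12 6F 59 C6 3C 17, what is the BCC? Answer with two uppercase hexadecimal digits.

C6

XOR the bytes together:
  start with 0x3D
  0x3D ⊕ 0x32 = 0x0F
  0x0F ⊕ 0x12 = 0x1D
  0x1D ⊕ 0x6F = 0x72
  0x72 ⊕ 0x59 = 0x2B
  0x2B ⊕ 0xC6 = 0xED
  0xED ⊕ 0x3C = 0xD1
  0xD1 ⊕ 0x17 = 0xC6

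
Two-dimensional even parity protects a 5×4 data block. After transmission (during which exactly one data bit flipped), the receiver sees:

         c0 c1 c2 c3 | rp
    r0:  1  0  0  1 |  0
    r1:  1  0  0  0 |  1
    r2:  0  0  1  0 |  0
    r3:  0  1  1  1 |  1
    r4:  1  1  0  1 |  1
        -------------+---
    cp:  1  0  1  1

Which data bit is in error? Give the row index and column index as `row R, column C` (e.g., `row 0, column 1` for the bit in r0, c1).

row 2, column 2

Recompute each row's even parity and compare to rp:
  r0: data parity 0, sent rp 0 → ok
  r1: data parity 1, sent rp 1 → ok
  r2: data parity 1, sent rp 0 → mismatch
  r3: data parity 1, sent rp 1 → ok
  r4: data parity 1, sent rp 1 → ok
Recompute each column's even parity and compare to cp:
  c0: data parity 1, sent cp 1 → ok
  c1: data parity 0, sent cp 0 → ok
  c2: data parity 0, sent cp 1 → mismatch
  c3: data parity 1, sent cp 1 → ok
Exactly one row (r2) and one column (c2) fail → the flipped bit is at their intersection.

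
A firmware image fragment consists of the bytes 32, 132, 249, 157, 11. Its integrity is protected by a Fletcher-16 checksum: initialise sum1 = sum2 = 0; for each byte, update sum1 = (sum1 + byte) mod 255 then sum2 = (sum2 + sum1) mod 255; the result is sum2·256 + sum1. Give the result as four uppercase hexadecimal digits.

Running sums (mod 255):
  after byte 0 (32): sum1=32, sum2=32
  after byte 1 (132): sum1=164, sum2=196
  after byte 2 (249): sum1=158, sum2=99
  after byte 3 (157): sum1=60, sum2=159
  after byte 4 (11): sum1=71, sum2=230
Checksum = sum2·256 + sum1 = 230·256 + 71 = 58951 = 0xE647.

E647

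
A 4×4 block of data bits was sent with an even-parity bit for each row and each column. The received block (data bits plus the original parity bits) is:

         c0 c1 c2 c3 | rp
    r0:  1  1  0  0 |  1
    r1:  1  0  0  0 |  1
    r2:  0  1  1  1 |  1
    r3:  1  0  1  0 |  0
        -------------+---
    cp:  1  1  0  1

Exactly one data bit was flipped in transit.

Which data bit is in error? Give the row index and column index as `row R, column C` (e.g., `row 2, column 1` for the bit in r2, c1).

Recompute each row's even parity and compare to rp:
  r0: data parity 0, sent rp 1 → mismatch
  r1: data parity 1, sent rp 1 → ok
  r2: data parity 1, sent rp 1 → ok
  r3: data parity 0, sent rp 0 → ok
Recompute each column's even parity and compare to cp:
  c0: data parity 1, sent cp 1 → ok
  c1: data parity 0, sent cp 1 → mismatch
  c2: data parity 0, sent cp 0 → ok
  c3: data parity 1, sent cp 1 → ok
Exactly one row (r0) and one column (c1) fail → the flipped bit is at their intersection.

row 0, column 1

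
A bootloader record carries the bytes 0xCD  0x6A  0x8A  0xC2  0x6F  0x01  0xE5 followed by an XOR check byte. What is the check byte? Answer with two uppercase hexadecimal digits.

XOR the bytes together:
  start with 0xCD
  0xCD ⊕ 0x6A = 0xA7
  0xA7 ⊕ 0x8A = 0x2D
  0x2D ⊕ 0xC2 = 0xEF
  0xEF ⊕ 0x6F = 0x80
  0x80 ⊕ 0x01 = 0x81
  0x81 ⊕ 0xE5 = 0x64

64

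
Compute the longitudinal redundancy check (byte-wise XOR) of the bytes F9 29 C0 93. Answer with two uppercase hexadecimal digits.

83

XOR the bytes together:
  start with 0xF9
  0xF9 ⊕ 0x29 = 0xD0
  0xD0 ⊕ 0xC0 = 0x10
  0x10 ⊕ 0x93 = 0x83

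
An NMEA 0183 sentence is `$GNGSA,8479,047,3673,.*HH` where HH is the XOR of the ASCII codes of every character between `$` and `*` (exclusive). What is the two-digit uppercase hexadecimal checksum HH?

XOR the ASCII codes of the payload characters:
  'G' = 0x47 → acc = 0x47
  'N' = 0x4E → acc = 0x09
  'G' = 0x47 → acc = 0x4E
  'S' = 0x53 → acc = 0x1D
  'A' = 0x41 → acc = 0x5C
  ',' = 0x2C → acc = 0x70
  '8' = 0x38 → acc = 0x48
  '4' = 0x34 → acc = 0x7C
  '7' = 0x37 → acc = 0x4B
  '9' = 0x39 → acc = 0x72
  ',' = 0x2C → acc = 0x5E
  '0' = 0x30 → acc = 0x6E
  '4' = 0x34 → acc = 0x5A
  '7' = 0x37 → acc = 0x6D
  ',' = 0x2C → acc = 0x41
  '3' = 0x33 → acc = 0x72
  '6' = 0x36 → acc = 0x44
  '7' = 0x37 → acc = 0x73
  '3' = 0x33 → acc = 0x40
  ',' = 0x2C → acc = 0x6C
  '.' = 0x2E → acc = 0x42
Checksum = 0x42.

42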